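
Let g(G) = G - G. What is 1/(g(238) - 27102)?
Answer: -1/27102 ≈ -3.6898e-5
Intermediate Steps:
g(G) = 0
1/(g(238) - 27102) = 1/(0 - 27102) = 1/(-27102) = -1/27102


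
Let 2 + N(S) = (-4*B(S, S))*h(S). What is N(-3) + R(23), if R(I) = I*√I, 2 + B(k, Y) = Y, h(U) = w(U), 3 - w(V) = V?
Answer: 118 + 23*√23 ≈ 228.30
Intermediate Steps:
w(V) = 3 - V
h(U) = 3 - U
B(k, Y) = -2 + Y
R(I) = I^(3/2)
N(S) = -2 + (3 - S)*(8 - 4*S) (N(S) = -2 + (-4*(-2 + S))*(3 - S) = -2 + (8 - 4*S)*(3 - S) = -2 + (3 - S)*(8 - 4*S))
N(-3) + R(23) = (22 - 20*(-3) + 4*(-3)²) + 23^(3/2) = (22 + 60 + 4*9) + 23*√23 = (22 + 60 + 36) + 23*√23 = 118 + 23*√23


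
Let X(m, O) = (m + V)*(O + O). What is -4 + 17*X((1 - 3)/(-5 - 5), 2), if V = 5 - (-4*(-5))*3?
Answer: -18652/5 ≈ -3730.4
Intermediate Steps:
V = -55 (V = 5 - 20*3 = 5 - 1*60 = 5 - 60 = -55)
X(m, O) = 2*O*(-55 + m) (X(m, O) = (m - 55)*(O + O) = (-55 + m)*(2*O) = 2*O*(-55 + m))
-4 + 17*X((1 - 3)/(-5 - 5), 2) = -4 + 17*(2*2*(-55 + (1 - 3)/(-5 - 5))) = -4 + 17*(2*2*(-55 - 2/(-10))) = -4 + 17*(2*2*(-55 - 2*(-1/10))) = -4 + 17*(2*2*(-55 + 1/5)) = -4 + 17*(2*2*(-274/5)) = -4 + 17*(-1096/5) = -4 - 18632/5 = -18652/5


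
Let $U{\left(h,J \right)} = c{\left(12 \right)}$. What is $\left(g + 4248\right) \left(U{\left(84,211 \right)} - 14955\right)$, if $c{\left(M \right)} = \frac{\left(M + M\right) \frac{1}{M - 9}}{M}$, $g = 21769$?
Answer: $- \frac{1167200671}{3} \approx -3.8907 \cdot 10^{8}$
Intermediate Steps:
$c{\left(M \right)} = \frac{2}{-9 + M}$ ($c{\left(M \right)} = \frac{2 M \frac{1}{-9 + M}}{M} = \frac{2}{-9 + M}$)
$U{\left(h,J \right)} = \frac{2}{3}$ ($U{\left(h,J \right)} = \frac{2}{-9 + 12} = \frac{2}{3}$)
$\left(g + 4248\right) \left(U{\left(84,211 \right)} - 14955\right) = \left(21769 + 4248\right) \left(\frac{2}{3} - 14955\right) = 26017 \left(- \frac{44863}{3}\right) = - \frac{1167200671}{3}$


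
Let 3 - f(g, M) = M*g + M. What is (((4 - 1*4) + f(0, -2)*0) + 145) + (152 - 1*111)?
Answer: 186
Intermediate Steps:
f(g, M) = 3 - M - M*g (f(g, M) = 3 - (M*g + M) = 3 - (M + M*g) = 3 + (-M - M*g) = 3 - M - M*g)
(((4 - 1*4) + f(0, -2)*0) + 145) + (152 - 1*111) = (((4 - 1*4) + (3 - 1*(-2) - 1*(-2)*0)*0) + 145) + (152 - 1*111) = (((4 - 4) + (3 + 2 + 0)*0) + 145) + (152 - 111) = ((0 + 5*0) + 145) + 41 = ((0 + 0) + 145) + 41 = (0 + 145) + 41 = 145 + 41 = 186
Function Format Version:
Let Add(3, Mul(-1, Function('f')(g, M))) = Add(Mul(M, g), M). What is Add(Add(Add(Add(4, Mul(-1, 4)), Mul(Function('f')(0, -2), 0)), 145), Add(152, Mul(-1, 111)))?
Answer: 186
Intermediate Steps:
Function('f')(g, M) = Add(3, Mul(-1, M), Mul(-1, M, g)) (Function('f')(g, M) = Add(3, Mul(-1, Add(Mul(M, g), M))) = Add(3, Mul(-1, Add(M, Mul(M, g)))) = Add(3, Add(Mul(-1, M), Mul(-1, M, g))) = Add(3, Mul(-1, M), Mul(-1, M, g)))
Add(Add(Add(Add(4, Mul(-1, 4)), Mul(Function('f')(0, -2), 0)), 145), Add(152, Mul(-1, 111))) = Add(Add(Add(Add(4, Mul(-1, 4)), Mul(Add(3, Mul(-1, -2), Mul(-1, -2, 0)), 0)), 145), Add(152, Mul(-1, 111))) = Add(Add(Add(Add(4, -4), Mul(Add(3, 2, 0), 0)), 145), Add(152, -111)) = Add(Add(Add(0, Mul(5, 0)), 145), 41) = Add(Add(Add(0, 0), 145), 41) = Add(Add(0, 145), 41) = Add(145, 41) = 186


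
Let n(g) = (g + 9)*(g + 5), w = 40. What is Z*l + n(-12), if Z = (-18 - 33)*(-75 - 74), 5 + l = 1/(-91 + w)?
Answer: -38123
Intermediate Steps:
n(g) = (5 + g)*(9 + g) (n(g) = (9 + g)*(5 + g) = (5 + g)*(9 + g))
l = -256/51 (l = -5 + 1/(-91 + 40) = -5 + 1/(-51) = -5 - 1/51 = -256/51 ≈ -5.0196)
Z = 7599 (Z = -51*(-149) = 7599)
Z*l + n(-12) = 7599*(-256/51) + (45 + (-12)**2 + 14*(-12)) = -38144 + (45 + 144 - 168) = -38144 + 21 = -38123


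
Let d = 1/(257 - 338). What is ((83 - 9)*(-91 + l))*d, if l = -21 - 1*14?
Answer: 1036/9 ≈ 115.11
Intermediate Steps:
l = -35 (l = -21 - 14 = -35)
d = -1/81 (d = 1/(-81) = -1/81 ≈ -0.012346)
((83 - 9)*(-91 + l))*d = ((83 - 9)*(-91 - 35))*(-1/81) = (74*(-126))*(-1/81) = -9324*(-1/81) = 1036/9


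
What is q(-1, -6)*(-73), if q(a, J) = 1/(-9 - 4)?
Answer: 73/13 ≈ 5.6154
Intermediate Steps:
q(a, J) = -1/13 (q(a, J) = 1/(-13) = -1/13)
q(-1, -6)*(-73) = -1/13*(-73) = 73/13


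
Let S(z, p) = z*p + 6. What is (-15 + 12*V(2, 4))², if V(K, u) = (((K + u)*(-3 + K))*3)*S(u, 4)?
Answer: 22724289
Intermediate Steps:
S(z, p) = 6 + p*z (S(z, p) = p*z + 6 = 6 + p*z)
V(K, u) = 3*(-3 + K)*(6 + 4*u)*(K + u) (V(K, u) = (((K + u)*(-3 + K))*3)*(6 + 4*u) = (((-3 + K)*(K + u))*3)*(6 + 4*u) = (3*(-3 + K)*(K + u))*(6 + 4*u) = 3*(-3 + K)*(6 + 4*u)*(K + u))
(-15 + 12*V(2, 4))² = (-15 + 12*(6*(3 + 2*4)*(2² - 3*2 - 3*4 + 2*4)))² = (-15 + 12*(6*(3 + 8)*(4 - 6 - 12 + 8)))² = (-15 + 12*(6*11*(-6)))² = (-15 + 12*(-396))² = (-15 - 4752)² = (-4767)² = 22724289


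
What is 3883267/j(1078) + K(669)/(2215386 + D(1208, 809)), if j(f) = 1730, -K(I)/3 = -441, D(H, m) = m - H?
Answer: 2867129403773/1277309170 ≈ 2244.7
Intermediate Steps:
K(I) = 1323 (K(I) = -3*(-441) = 1323)
3883267/j(1078) + K(669)/(2215386 + D(1208, 809)) = 3883267/1730 + 1323/(2215386 + (809 - 1*1208)) = 3883267*(1/1730) + 1323/(2215386 + (809 - 1208)) = 3883267/1730 + 1323/(2215386 - 399) = 3883267/1730 + 1323/2214987 = 3883267/1730 + 1323*(1/2214987) = 3883267/1730 + 441/738329 = 2867129403773/1277309170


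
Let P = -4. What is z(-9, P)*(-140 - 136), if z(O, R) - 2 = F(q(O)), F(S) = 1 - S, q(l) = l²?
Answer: 21528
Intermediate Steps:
z(O, R) = 3 - O² (z(O, R) = 2 + (1 - O²) = 3 - O²)
z(-9, P)*(-140 - 136) = (3 - 1*(-9)²)*(-140 - 136) = (3 - 1*81)*(-276) = (3 - 81)*(-276) = -78*(-276) = 21528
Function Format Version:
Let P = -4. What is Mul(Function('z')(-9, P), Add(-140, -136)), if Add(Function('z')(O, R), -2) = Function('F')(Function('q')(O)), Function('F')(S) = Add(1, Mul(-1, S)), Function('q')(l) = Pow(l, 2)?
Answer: 21528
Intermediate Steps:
Function('z')(O, R) = Add(3, Mul(-1, Pow(O, 2))) (Function('z')(O, R) = Add(2, Add(1, Mul(-1, Pow(O, 2)))) = Add(3, Mul(-1, Pow(O, 2))))
Mul(Function('z')(-9, P), Add(-140, -136)) = Mul(Add(3, Mul(-1, Pow(-9, 2))), Add(-140, -136)) = Mul(Add(3, Mul(-1, 81)), -276) = Mul(Add(3, -81), -276) = Mul(-78, -276) = 21528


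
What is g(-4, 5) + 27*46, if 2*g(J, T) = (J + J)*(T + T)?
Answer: 1202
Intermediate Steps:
g(J, T) = 2*J*T (g(J, T) = ((J + J)*(T + T))/2 = ((2*J)*(2*T))/2 = (4*J*T)/2 = 2*J*T)
g(-4, 5) + 27*46 = 2*(-4)*5 + 27*46 = -40 + 1242 = 1202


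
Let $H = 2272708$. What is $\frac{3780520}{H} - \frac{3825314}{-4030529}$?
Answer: $\frac{5982829306348}{2290053875633} \approx 2.6125$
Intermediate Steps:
$\frac{3780520}{H} - \frac{3825314}{-4030529} = \frac{3780520}{2272708} - \frac{3825314}{-4030529} = 3780520 \cdot \frac{1}{2272708} - - \frac{3825314}{4030529} = \frac{945130}{568177} + \frac{3825314}{4030529} = \frac{5982829306348}{2290053875633}$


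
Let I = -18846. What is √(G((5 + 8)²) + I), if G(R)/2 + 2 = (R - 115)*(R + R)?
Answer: √17654 ≈ 132.87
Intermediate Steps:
G(R) = -4 + 4*R*(-115 + R) (G(R) = -4 + 2*((R - 115)*(R + R)) = -4 + 2*((-115 + R)*(2*R)) = -4 + 2*(2*R*(-115 + R)) = -4 + 4*R*(-115 + R))
√(G((5 + 8)²) + I) = √((-4 - 460*(5 + 8)² + 4*((5 + 8)²)²) - 18846) = √((-4 - 460*13² + 4*(13²)²) - 18846) = √((-4 - 460*169 + 4*169²) - 18846) = √((-4 - 77740 + 4*28561) - 18846) = √((-4 - 77740 + 114244) - 18846) = √(36500 - 18846) = √17654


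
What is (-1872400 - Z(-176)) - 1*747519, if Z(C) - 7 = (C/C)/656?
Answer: -1718671457/656 ≈ -2.6199e+6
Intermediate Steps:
Z(C) = 4593/656 (Z(C) = 7 + (C/C)/656 = 7 + 1*(1/656) = 7 + 1/656 = 4593/656)
(-1872400 - Z(-176)) - 1*747519 = (-1872400 - 1*4593/656) - 1*747519 = (-1872400 - 4593/656) - 747519 = -1228298993/656 - 747519 = -1718671457/656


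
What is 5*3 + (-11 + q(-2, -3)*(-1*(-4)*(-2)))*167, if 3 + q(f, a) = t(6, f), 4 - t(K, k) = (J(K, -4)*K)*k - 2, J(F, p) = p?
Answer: 58298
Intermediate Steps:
t(K, k) = 6 + 4*K*k (t(K, k) = 4 - ((-4*K)*k - 2) = 4 - (-4*K*k - 2) = 4 - (-2 - 4*K*k) = 4 + (2 + 4*K*k) = 6 + 4*K*k)
q(f, a) = 3 + 24*f (q(f, a) = -3 + (6 + 4*6*f) = -3 + (6 + 24*f) = 3 + 24*f)
5*3 + (-11 + q(-2, -3)*(-1*(-4)*(-2)))*167 = 5*3 + (-11 + (3 + 24*(-2))*(-1*(-4)*(-2)))*167 = 15 + (-11 + (3 - 48)*(4*(-2)))*167 = 15 + (-11 - 45*(-8))*167 = 15 + (-11 + 360)*167 = 15 + 349*167 = 15 + 58283 = 58298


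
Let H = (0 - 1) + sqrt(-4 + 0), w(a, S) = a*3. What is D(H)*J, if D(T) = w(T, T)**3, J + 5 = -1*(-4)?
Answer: -297 + 54*I ≈ -297.0 + 54.0*I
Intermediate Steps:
w(a, S) = 3*a
J = -1 (J = -5 - 1*(-4) = -5 + 4 = -1)
H = -1 + 2*I (H = -1 + sqrt(-4) = -1 + 2*I ≈ -1.0 + 2.0*I)
D(T) = 27*T**3 (D(T) = (3*T)**3 = 27*T**3)
D(H)*J = (27*(-1 + 2*I)**3)*(-1) = -27*(-1 + 2*I)**3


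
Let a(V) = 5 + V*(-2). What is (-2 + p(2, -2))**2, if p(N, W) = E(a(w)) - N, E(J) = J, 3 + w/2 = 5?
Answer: 49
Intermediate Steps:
w = 4 (w = -6 + 2*5 = -6 + 10 = 4)
a(V) = 5 - 2*V
p(N, W) = -3 - N (p(N, W) = (5 - 2*4) - N = (5 - 8) - N = -3 - N)
(-2 + p(2, -2))**2 = (-2 + (-3 - 1*2))**2 = (-2 + (-3 - 2))**2 = (-2 - 5)**2 = (-7)**2 = 49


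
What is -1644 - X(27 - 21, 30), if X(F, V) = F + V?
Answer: -1680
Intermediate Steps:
-1644 - X(27 - 21, 30) = -1644 - ((27 - 21) + 30) = -1644 - (6 + 30) = -1644 - 1*36 = -1644 - 36 = -1680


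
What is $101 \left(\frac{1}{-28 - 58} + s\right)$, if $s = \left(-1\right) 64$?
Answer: $- \frac{556005}{86} \approx -6465.2$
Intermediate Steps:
$s = -64$
$101 \left(\frac{1}{-28 - 58} + s\right) = 101 \left(\frac{1}{-28 - 58} - 64\right) = 101 \left(\frac{1}{-86} - 64\right) = 101 \left(- \frac{1}{86} - 64\right) = 101 \left(- \frac{5505}{86}\right) = - \frac{556005}{86}$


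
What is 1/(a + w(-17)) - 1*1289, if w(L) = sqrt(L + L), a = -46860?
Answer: -1415231557543/1097929817 - I*sqrt(34)/2195859634 ≈ -1289.0 - 2.6554e-9*I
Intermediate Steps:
w(L) = sqrt(2)*sqrt(L) (w(L) = sqrt(2*L) = sqrt(2)*sqrt(L))
1/(a + w(-17)) - 1*1289 = 1/(-46860 + sqrt(2)*sqrt(-17)) - 1*1289 = 1/(-46860 + sqrt(2)*(I*sqrt(17))) - 1289 = 1/(-46860 + I*sqrt(34)) - 1289 = -1289 + 1/(-46860 + I*sqrt(34))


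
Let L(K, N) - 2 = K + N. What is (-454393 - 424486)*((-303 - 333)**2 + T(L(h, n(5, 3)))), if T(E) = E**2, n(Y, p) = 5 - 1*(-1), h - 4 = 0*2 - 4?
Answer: -355559288240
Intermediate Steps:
h = 0 (h = 4 + (0*2 - 4) = 4 + (0 - 4) = 4 - 4 = 0)
n(Y, p) = 6 (n(Y, p) = 5 + 1 = 6)
L(K, N) = 2 + K + N (L(K, N) = 2 + (K + N) = 2 + K + N)
(-454393 - 424486)*((-303 - 333)**2 + T(L(h, n(5, 3)))) = (-454393 - 424486)*((-303 - 333)**2 + (2 + 0 + 6)**2) = -878879*((-636)**2 + 8**2) = -878879*(404496 + 64) = -878879*404560 = -355559288240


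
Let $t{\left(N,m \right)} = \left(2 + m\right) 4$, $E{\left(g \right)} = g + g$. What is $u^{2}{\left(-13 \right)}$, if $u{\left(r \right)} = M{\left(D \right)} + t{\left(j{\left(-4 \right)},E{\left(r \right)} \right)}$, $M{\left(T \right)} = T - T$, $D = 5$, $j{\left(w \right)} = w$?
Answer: $9216$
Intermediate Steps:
$E{\left(g \right)} = 2 g$
$t{\left(N,m \right)} = 8 + 4 m$
$M{\left(T \right)} = 0$
$u{\left(r \right)} = 8 + 8 r$ ($u{\left(r \right)} = 0 + \left(8 + 4 \cdot 2 r\right) = 0 + \left(8 + 8 r\right) = 8 + 8 r$)
$u^{2}{\left(-13 \right)} = \left(8 + 8 \left(-13\right)\right)^{2} = \left(8 - 104\right)^{2} = \left(-96\right)^{2} = 9216$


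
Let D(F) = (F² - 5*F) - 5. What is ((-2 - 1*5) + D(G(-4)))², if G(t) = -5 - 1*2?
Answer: 5184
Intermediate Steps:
G(t) = -7 (G(t) = -5 - 2 = -7)
D(F) = -5 + F² - 5*F
((-2 - 1*5) + D(G(-4)))² = ((-2 - 1*5) + (-5 + (-7)² - 5*(-7)))² = ((-2 - 5) + (-5 + 49 + 35))² = (-7 + 79)² = 72² = 5184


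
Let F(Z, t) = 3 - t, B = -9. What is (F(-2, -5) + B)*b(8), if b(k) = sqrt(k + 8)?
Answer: -4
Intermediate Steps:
b(k) = sqrt(8 + k)
(F(-2, -5) + B)*b(8) = ((3 - 1*(-5)) - 9)*sqrt(8 + 8) = ((3 + 5) - 9)*sqrt(16) = (8 - 9)*4 = -1*4 = -4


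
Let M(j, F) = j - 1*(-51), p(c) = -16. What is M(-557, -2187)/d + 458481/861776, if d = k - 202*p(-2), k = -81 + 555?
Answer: 631535965/1596870928 ≈ 0.39548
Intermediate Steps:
k = 474
M(j, F) = 51 + j (M(j, F) = j + 51 = 51 + j)
d = 3706 (d = 474 - 202*(-16) = 474 + 3232 = 3706)
M(-557, -2187)/d + 458481/861776 = (51 - 557)/3706 + 458481/861776 = -506*1/3706 + 458481*(1/861776) = -253/1853 + 458481/861776 = 631535965/1596870928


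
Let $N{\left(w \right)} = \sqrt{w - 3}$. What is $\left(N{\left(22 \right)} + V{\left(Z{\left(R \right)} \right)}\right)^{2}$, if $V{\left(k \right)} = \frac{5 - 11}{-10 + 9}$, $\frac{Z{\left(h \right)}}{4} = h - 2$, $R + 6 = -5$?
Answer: $\left(6 + \sqrt{19}\right)^{2} \approx 107.31$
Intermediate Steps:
$R = -11$ ($R = -6 - 5 = -11$)
$N{\left(w \right)} = \sqrt{-3 + w}$
$Z{\left(h \right)} = -8 + 4 h$ ($Z{\left(h \right)} = 4 \left(h - 2\right) = 4 \left(-2 + h\right) = -8 + 4 h$)
$V{\left(k \right)} = 6$ ($V{\left(k \right)} = - \frac{6}{-1} = \left(-6\right) \left(-1\right) = 6$)
$\left(N{\left(22 \right)} + V{\left(Z{\left(R \right)} \right)}\right)^{2} = \left(\sqrt{-3 + 22} + 6\right)^{2} = \left(\sqrt{19} + 6\right)^{2} = \left(6 + \sqrt{19}\right)^{2}$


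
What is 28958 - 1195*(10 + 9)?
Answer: 6253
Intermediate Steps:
28958 - 1195*(10 + 9) = 28958 - 1195*19 = 28958 - 1*22705 = 28958 - 22705 = 6253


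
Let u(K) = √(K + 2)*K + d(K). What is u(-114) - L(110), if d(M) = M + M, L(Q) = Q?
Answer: -338 - 456*I*√7 ≈ -338.0 - 1206.5*I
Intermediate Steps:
d(M) = 2*M
u(K) = 2*K + K*√(2 + K) (u(K) = √(K + 2)*K + 2*K = √(2 + K)*K + 2*K = K*√(2 + K) + 2*K = 2*K + K*√(2 + K))
u(-114) - L(110) = -114*(2 + √(2 - 114)) - 1*110 = -114*(2 + √(-112)) - 110 = -114*(2 + 4*I*√7) - 110 = (-228 - 456*I*√7) - 110 = -338 - 456*I*√7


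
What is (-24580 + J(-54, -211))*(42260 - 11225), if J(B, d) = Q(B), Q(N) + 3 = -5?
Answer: -763088580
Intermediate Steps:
Q(N) = -8 (Q(N) = -3 - 5 = -8)
J(B, d) = -8
(-24580 + J(-54, -211))*(42260 - 11225) = (-24580 - 8)*(42260 - 11225) = -24588*31035 = -763088580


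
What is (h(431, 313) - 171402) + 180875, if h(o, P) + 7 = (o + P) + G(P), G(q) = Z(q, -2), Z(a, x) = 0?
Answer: 10210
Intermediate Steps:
G(q) = 0
h(o, P) = -7 + P + o (h(o, P) = -7 + ((o + P) + 0) = -7 + ((P + o) + 0) = -7 + (P + o) = -7 + P + o)
(h(431, 313) - 171402) + 180875 = ((-7 + 313 + 431) - 171402) + 180875 = (737 - 171402) + 180875 = -170665 + 180875 = 10210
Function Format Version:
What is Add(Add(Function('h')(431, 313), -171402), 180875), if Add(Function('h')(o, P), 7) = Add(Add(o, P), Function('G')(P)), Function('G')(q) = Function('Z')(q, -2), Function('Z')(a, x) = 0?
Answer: 10210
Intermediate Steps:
Function('G')(q) = 0
Function('h')(o, P) = Add(-7, P, o) (Function('h')(o, P) = Add(-7, Add(Add(o, P), 0)) = Add(-7, Add(Add(P, o), 0)) = Add(-7, Add(P, o)) = Add(-7, P, o))
Add(Add(Function('h')(431, 313), -171402), 180875) = Add(Add(Add(-7, 313, 431), -171402), 180875) = Add(Add(737, -171402), 180875) = Add(-170665, 180875) = 10210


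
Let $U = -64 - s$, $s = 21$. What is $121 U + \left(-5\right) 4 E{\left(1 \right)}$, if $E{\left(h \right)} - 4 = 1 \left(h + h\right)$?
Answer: $-10405$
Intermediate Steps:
$E{\left(h \right)} = 4 + 2 h$ ($E{\left(h \right)} = 4 + 1 \left(h + h\right) = 4 + 1 \cdot 2 h = 4 + 2 h$)
$U = -85$ ($U = -64 - 21 = -85$)
$121 U + \left(-5\right) 4 E{\left(1 \right)} = 121 \left(-85\right) + \left(-5\right) 4 \left(4 + 2 \cdot 1\right) = -10285 - 20 \left(4 + 2\right) = -10285 - 120 = -10405$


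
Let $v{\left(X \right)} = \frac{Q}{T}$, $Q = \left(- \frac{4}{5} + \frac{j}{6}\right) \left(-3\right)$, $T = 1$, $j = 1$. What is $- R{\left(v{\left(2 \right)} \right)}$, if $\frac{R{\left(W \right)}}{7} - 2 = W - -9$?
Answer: $- \frac{903}{10} \approx -90.3$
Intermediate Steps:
$Q = \frac{19}{10}$ ($Q = \left(- \frac{4}{5} + 1 \cdot \frac{1}{6}\right) \left(-3\right) = \left(\left(-4\right) \frac{1}{5} + 1 \cdot \frac{1}{6}\right) \left(-3\right) = \left(- \frac{4}{5} + \frac{1}{6}\right) \left(-3\right) = \left(- \frac{19}{30}\right) \left(-3\right) = \frac{19}{10} \approx 1.9$)
$v{\left(X \right)} = \frac{19}{10}$ ($v{\left(X \right)} = \frac{19}{10 \cdot 1} = \frac{19}{10} \cdot 1 = \frac{19}{10}$)
$R{\left(W \right)} = 77 + 7 W$ ($R{\left(W \right)} = 14 + 7 \left(W - -9\right) = 14 + 7 \left(W + 9\right) = 14 + 7 \left(9 + W\right) = 14 + \left(63 + 7 W\right) = 77 + 7 W$)
$- R{\left(v{\left(2 \right)} \right)} = - (77 + 7 \cdot \frac{19}{10}) = - (77 + \frac{133}{10}) = \left(-1\right) \frac{903}{10} = - \frac{903}{10}$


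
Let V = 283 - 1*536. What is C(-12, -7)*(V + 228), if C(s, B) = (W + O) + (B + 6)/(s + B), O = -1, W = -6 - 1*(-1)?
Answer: 2825/19 ≈ 148.68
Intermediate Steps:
W = -5 (W = -6 + 1 = -5)
V = -253 (V = 283 - 536 = -253)
C(s, B) = -6 + (6 + B)/(B + s) (C(s, B) = (-5 - 1) + (B + 6)/(s + B) = -6 + (6 + B)/(B + s))
C(-12, -7)*(V + 228) = ((6 - 6*(-12) - 5*(-7))/(-7 - 12))*(-253 + 228) = ((6 + 72 + 35)/(-19))*(-25) = -1/19*113*(-25) = -113/19*(-25) = 2825/19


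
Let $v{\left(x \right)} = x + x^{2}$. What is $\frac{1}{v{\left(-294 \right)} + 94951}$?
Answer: $\frac{1}{181093} \approx 5.522 \cdot 10^{-6}$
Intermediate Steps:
$\frac{1}{v{\left(-294 \right)} + 94951} = \frac{1}{- 294 \left(1 - 294\right) + 94951} = \frac{1}{\left(-294\right) \left(-293\right) + 94951} = \frac{1}{86142 + 94951} = \frac{1}{181093}$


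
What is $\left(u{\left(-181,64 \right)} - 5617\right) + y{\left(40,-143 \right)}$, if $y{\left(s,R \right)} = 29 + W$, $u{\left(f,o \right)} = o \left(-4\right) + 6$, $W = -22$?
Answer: $-5860$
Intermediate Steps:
$u{\left(f,o \right)} = 6 - 4 o$ ($u{\left(f,o \right)} = - 4 o + 6 = 6 - 4 o$)
$y{\left(s,R \right)} = 7$ ($y{\left(s,R \right)} = 29 - 22 = 7$)
$\left(u{\left(-181,64 \right)} - 5617\right) + y{\left(40,-143 \right)} = \left(\left(6 - 256\right) - 5617\right) + 7 = \left(-250 - 5617\right) + 7 = -5867 + 7 = -5860$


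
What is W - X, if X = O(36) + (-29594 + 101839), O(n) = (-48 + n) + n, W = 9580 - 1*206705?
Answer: -269394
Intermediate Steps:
W = -197125 (W = 9580 - 206705 = -197125)
O(n) = -48 + 2*n
X = 72269 (X = (-48 + 2*36) + (-29594 + 101839) = (-48 + 72) + 72245 = 24 + 72245 = 72269)
W - X = -197125 - 1*72269 = -197125 - 72269 = -269394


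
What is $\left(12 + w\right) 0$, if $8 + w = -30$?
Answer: $0$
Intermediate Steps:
$w = -38$ ($w = -8 - 30 = -38$)
$\left(12 + w\right) 0 = \left(12 - 38\right) 0 = \left(-26\right) 0 = 0$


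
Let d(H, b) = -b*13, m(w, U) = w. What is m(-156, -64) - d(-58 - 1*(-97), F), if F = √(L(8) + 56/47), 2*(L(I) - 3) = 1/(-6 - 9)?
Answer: -156 + 13*√8266830/1410 ≈ -129.49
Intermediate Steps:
L(I) = 89/30 (L(I) = 3 + 1/(2*(-6 - 9)) = 3 + (½)/(-15) = 3 + (½)*(-1/15) = 3 - 1/30 = 89/30)
F = √8266830/1410 (F = √(89/30 + 56/47) = √(5863/1410) = √8266830/1410 ≈ 2.0392)
d(H, b) = -13*b
m(-156, -64) - d(-58 - 1*(-97), F) = -156 - (-13)*√8266830/1410 = -156 + 13*√8266830/1410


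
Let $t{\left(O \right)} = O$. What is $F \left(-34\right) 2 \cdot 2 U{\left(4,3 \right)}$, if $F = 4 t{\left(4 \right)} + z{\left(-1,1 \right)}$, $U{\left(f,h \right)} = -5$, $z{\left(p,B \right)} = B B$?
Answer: $11560$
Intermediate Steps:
$z{\left(p,B \right)} = B^{2}$
$F = 17$ ($F = 4 \cdot 4 + 1^{2} = 16 + 1 = 17$)
$F \left(-34\right) 2 \cdot 2 U{\left(4,3 \right)} = 17 \left(-34\right) 2 \cdot 2 \left(-5\right) = - 578 \cdot 4 \left(-5\right) = \left(-578\right) \left(-20\right) = 11560$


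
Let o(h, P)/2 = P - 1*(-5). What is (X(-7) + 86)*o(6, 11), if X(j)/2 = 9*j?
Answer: -1280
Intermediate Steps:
X(j) = 18*j (X(j) = 2*(9*j) = 18*j)
o(h, P) = 10 + 2*P (o(h, P) = 2*(P - 1*(-5)) = 2*(P + 5) = 2*(5 + P) = 10 + 2*P)
(X(-7) + 86)*o(6, 11) = (18*(-7) + 86)*(10 + 2*11) = (-126 + 86)*(10 + 22) = -40*32 = -1280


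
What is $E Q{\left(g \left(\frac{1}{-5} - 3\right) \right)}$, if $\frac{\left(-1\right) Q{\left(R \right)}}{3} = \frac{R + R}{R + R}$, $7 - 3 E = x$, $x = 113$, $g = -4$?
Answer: $106$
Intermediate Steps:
$E = - \frac{106}{3}$ ($E = \frac{7}{3} - \frac{113}{3} = - \frac{106}{3} \approx -35.333$)
$Q{\left(R \right)} = -3$ ($Q{\left(R \right)} = - 3 \frac{R + R}{R + R} = - 3 \frac{2 R}{2 R} = - 3 \cdot 2 R \frac{1}{2 R} = \left(-3\right) 1 = -3$)
$E Q{\left(g \left(\frac{1}{-5} - 3\right) \right)} = \left(- \frac{106}{3}\right) \left(-3\right) = 106$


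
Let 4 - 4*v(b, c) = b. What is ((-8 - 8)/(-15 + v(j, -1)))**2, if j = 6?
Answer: 1024/961 ≈ 1.0656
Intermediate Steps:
v(b, c) = 1 - b/4
((-8 - 8)/(-15 + v(j, -1)))**2 = ((-8 - 8)/(-15 + (1 - 1/4*6)))**2 = (-16/(-15 + (1 - 3/2)))**2 = (-16/(-15 - 1/2))**2 = (-16/(-31/2))**2 = (-16*(-2/31))**2 = (32/31)**2 = 1024/961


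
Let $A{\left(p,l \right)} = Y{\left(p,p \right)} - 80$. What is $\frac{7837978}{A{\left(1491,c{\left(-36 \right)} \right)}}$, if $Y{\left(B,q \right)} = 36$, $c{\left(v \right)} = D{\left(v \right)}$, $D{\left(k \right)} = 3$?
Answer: $- \frac{3918989}{22} \approx -1.7814 \cdot 10^{5}$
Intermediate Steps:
$c{\left(v \right)} = 3$
$A{\left(p,l \right)} = -44$ ($A{\left(p,l \right)} = 36 - 80 = -44$)
$\frac{7837978}{A{\left(1491,c{\left(-36 \right)} \right)}} = \frac{7837978}{-44} = 7837978 \left(- \frac{1}{44}\right) = - \frac{3918989}{22}$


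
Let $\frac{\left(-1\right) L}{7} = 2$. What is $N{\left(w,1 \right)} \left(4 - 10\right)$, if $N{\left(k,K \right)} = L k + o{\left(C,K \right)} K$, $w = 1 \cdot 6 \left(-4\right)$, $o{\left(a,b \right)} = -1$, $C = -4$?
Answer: $-2010$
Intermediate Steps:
$L = -14$ ($L = \left(-7\right) 2 = -14$)
$w = -24$ ($w = 6 \left(-4\right) = -24$)
$N{\left(k,K \right)} = - K - 14 k$ ($N{\left(k,K \right)} = - 14 k - K = - K - 14 k$)
$N{\left(w,1 \right)} \left(4 - 10\right) = \left(\left(-1\right) 1 - -336\right) \left(4 - 10\right) = \left(-1 + 336\right) \left(-6\right) = 335 \left(-6\right) = -2010$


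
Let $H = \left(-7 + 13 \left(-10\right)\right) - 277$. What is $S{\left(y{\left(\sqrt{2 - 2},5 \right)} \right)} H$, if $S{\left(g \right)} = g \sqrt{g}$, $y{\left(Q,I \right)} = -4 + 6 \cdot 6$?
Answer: $- 52992 \sqrt{2} \approx -74942.0$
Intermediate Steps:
$y{\left(Q,I \right)} = 32$ ($y{\left(Q,I \right)} = -4 + 36 = 32$)
$S{\left(g \right)} = g^{\frac{3}{2}}$
$H = -414$ ($H = \left(-7 - 130\right) - 277 = -137 - 277 = -414$)
$S{\left(y{\left(\sqrt{2 - 2},5 \right)} \right)} H = 32^{\frac{3}{2}} \left(-414\right) = 128 \sqrt{2} \left(-414\right) = - 52992 \sqrt{2}$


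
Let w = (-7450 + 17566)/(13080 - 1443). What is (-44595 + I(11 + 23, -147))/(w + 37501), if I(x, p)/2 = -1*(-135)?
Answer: -57312225/48489917 ≈ -1.1819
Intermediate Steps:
w = 1124/1293 (w = 10116/11637 = 10116*(1/11637) = 1124/1293 ≈ 0.86930)
I(x, p) = 270 (I(x, p) = 2*(-1*(-135)) = 2*135 = 270)
(-44595 + I(11 + 23, -147))/(w + 37501) = (-44595 + 270)/(1124/1293 + 37501) = -44325/48489917/1293 = -44325*1293/48489917 = -57312225/48489917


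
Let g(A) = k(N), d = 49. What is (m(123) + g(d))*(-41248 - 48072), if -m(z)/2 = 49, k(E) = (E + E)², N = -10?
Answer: -26974640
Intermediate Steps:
k(E) = 4*E² (k(E) = (2*E)² = 4*E²)
m(z) = -98 (m(z) = -2*49 = -98)
g(A) = 400 (g(A) = 4*(-10)² = 4*100 = 400)
(m(123) + g(d))*(-41248 - 48072) = (-98 + 400)*(-41248 - 48072) = 302*(-89320) = -26974640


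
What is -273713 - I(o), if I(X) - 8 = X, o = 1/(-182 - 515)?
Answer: -190783536/697 ≈ -2.7372e+5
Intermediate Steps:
o = -1/697 (o = 1/(-697) = -1/697 ≈ -0.0014347)
I(X) = 8 + X
-273713 - I(o) = -273713 - (8 - 1/697) = -273713 - 1*5575/697 = -273713 - 5575/697 = -190783536/697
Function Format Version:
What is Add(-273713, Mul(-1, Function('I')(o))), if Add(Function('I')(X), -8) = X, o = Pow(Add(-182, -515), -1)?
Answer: Rational(-190783536, 697) ≈ -2.7372e+5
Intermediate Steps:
o = Rational(-1, 697) (o = Pow(-697, -1) = Rational(-1, 697) ≈ -0.0014347)
Function('I')(X) = Add(8, X)
Add(-273713, Mul(-1, Function('I')(o))) = Add(-273713, Mul(-1, Add(8, Rational(-1, 697)))) = Add(-273713, Mul(-1, Rational(5575, 697))) = Add(-273713, Rational(-5575, 697)) = Rational(-190783536, 697)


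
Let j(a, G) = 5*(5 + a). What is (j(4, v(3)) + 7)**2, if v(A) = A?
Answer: 2704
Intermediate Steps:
j(a, G) = 25 + 5*a
(j(4, v(3)) + 7)**2 = ((25 + 5*4) + 7)**2 = ((25 + 20) + 7)**2 = (45 + 7)**2 = 52**2 = 2704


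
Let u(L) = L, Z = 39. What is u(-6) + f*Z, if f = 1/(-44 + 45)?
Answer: 33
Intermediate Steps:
f = 1 (f = 1/1 = 1)
u(-6) + f*Z = -6 + 1*39 = -6 + 39 = 33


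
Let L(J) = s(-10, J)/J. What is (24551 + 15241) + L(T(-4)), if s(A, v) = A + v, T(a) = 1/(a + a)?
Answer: 39873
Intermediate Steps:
T(a) = 1/(2*a)
L(J) = (-10 + J)/J
(24551 + 15241) + L(T(-4)) = (24551 + 15241) + (-10 + (½)/(-4))/(((½)/(-4))) = 39792 + (-10 + (½)*(-¼))/(((½)*(-¼))) = 39792 + (-10 - ⅛)/(-⅛) = 39792 - 8*(-81/8) = 39792 + 81 = 39873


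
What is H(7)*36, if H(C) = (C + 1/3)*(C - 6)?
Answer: 264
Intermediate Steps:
H(C) = (-6 + C)*(1/3 + C) (H(C) = (C + 1/3)*(-6 + C) = (1/3 + C)*(-6 + C) = (-6 + C)*(1/3 + C))
H(7)*36 = (-2 + 7**2 - 17/3*7)*36 = (-2 + 49 - 119/3)*36 = (22/3)*36 = 264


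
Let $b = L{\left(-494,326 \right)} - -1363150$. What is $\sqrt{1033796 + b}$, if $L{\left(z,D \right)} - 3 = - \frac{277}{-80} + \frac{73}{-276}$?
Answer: $\frac{\sqrt{4564755765885}}{1380} \approx 1548.2$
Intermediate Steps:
$L{\left(z,D \right)} = \frac{34213}{5520}$ ($L{\left(z,D \right)} = 3 + \left(- \frac{277}{-80} + \frac{73}{-276}\right) = 3 + \left(\left(-277\right) \left(- \frac{1}{80}\right) + 73 \left(- \frac{1}{276}\right)\right) = 3 + \left(\frac{277}{80} - \frac{73}{276}\right) = 3 + \frac{17653}{5520} = \frac{34213}{5520}$)
$b = \frac{7524622213}{5520}$ ($b = \frac{34213}{5520} - -1363150 = \frac{34213}{5520} + 1363150 = \frac{7524622213}{5520} \approx 1.3632 \cdot 10^{6}$)
$\sqrt{1033796 + b} = \sqrt{1033796 + \frac{7524622213}{5520}} = \sqrt{\frac{13231176133}{5520}} = \frac{\sqrt{4564755765885}}{1380}$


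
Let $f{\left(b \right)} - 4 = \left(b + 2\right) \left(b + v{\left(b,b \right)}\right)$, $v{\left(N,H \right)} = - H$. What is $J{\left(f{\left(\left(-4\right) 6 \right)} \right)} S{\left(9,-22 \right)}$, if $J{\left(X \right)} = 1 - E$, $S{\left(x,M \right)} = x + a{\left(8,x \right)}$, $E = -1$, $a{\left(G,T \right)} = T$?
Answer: $36$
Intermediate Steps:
$S{\left(x,M \right)} = 2 x$ ($S{\left(x,M \right)} = x + x = 2 x$)
$f{\left(b \right)} = 4$ ($f{\left(b \right)} = 4 + \left(b + 2\right) \left(b - b\right) = 4 + \left(2 + b\right) 0 = 4 + 0 = 4$)
$J{\left(X \right)} = 2$ ($J{\left(X \right)} = 1 - -1 = 1 + 1 = 2$)
$J{\left(f{\left(\left(-4\right) 6 \right)} \right)} S{\left(9,-22 \right)} = 2 \cdot 2 \cdot 9 = 2 \cdot 18 = 36$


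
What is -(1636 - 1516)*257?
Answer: -30840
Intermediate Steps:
-(1636 - 1516)*257 = -120*257 = -1*30840 = -30840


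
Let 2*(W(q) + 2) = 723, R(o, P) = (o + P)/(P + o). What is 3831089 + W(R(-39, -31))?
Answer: 7662897/2 ≈ 3.8314e+6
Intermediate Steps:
R(o, P) = 1 (R(o, P) = (P + o)/(P + o) = 1)
W(q) = 719/2 (W(q) = -2 + (½)*723 = -2 + 723/2 = 719/2)
3831089 + W(R(-39, -31)) = 3831089 + 719/2 = 7662897/2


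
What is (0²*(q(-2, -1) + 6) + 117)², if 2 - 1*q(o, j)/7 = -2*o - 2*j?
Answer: 13689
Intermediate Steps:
q(o, j) = 14 + 14*j + 14*o (q(o, j) = 14 - 7*(-2*o - 2*j) = 14 - 7*(-2*j - 2*o) = 14 + (14*j + 14*o) = 14 + 14*j + 14*o)
(0²*(q(-2, -1) + 6) + 117)² = (0²*((14 + 14*(-1) + 14*(-2)) + 6) + 117)² = (0*((14 - 14 - 28) + 6) + 117)² = (0*(-28 + 6) + 117)² = (0*(-22) + 117)² = (0 + 117)² = 117² = 13689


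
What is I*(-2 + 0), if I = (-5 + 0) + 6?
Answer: -2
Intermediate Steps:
I = 1 (I = -5 + 6 = 1)
I*(-2 + 0) = 1*(-2 + 0) = 1*(-2) = -2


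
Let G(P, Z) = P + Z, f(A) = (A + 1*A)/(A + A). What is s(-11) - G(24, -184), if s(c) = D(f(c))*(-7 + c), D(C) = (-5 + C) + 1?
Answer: 214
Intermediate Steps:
f(A) = 1 (f(A) = (A + A)/((2*A)) = (2*A)*(1/(2*A)) = 1)
D(C) = -4 + C
s(c) = 21 - 3*c (s(c) = (-4 + 1)*(-7 + c) = -3*(-7 + c) = 21 - 3*c)
s(-11) - G(24, -184) = (21 - 3*(-11)) - (24 - 184) = (21 + 33) - 1*(-160) = 54 + 160 = 214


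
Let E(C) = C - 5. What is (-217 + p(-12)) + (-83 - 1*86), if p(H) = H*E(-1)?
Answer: -314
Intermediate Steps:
E(C) = -5 + C
p(H) = -6*H (p(H) = H*(-5 - 1) = H*(-6) = -6*H)
(-217 + p(-12)) + (-83 - 1*86) = (-217 - 6*(-12)) + (-83 - 1*86) = (-217 + 72) + (-83 - 86) = -145 - 169 = -314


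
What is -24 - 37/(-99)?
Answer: -2339/99 ≈ -23.626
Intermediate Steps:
-24 - 37/(-99) = -24 - 37*(-1/99) = -24 + 37/99 = -2339/99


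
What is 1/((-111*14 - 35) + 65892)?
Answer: 1/64303 ≈ 1.5551e-5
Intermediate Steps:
1/((-111*14 - 35) + 65892) = 1/((-1554 - 35) + 65892) = 1/(-1589 + 65892) = 1/64303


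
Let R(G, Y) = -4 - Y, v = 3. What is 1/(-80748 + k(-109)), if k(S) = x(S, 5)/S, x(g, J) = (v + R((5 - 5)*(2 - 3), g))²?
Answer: -109/8813196 ≈ -1.2368e-5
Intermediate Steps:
x(g, J) = (-1 - g)² (x(g, J) = (3 + (-4 - g))² = (-1 - g)²)
k(S) = (1 + S)²/S
1/(-80748 + k(-109)) = 1/(-80748 + (1 - 109)²/(-109)) = 1/(-80748 - 1/109*(-108)²) = 1/(-80748 - 1/109*11664) = 1/(-80748 - 11664/109) = 1/(-8813196/109) = -109/8813196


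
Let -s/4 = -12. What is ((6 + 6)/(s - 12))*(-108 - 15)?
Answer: -41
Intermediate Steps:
s = 48 (s = -4*(-12) = 48)
((6 + 6)/(s - 12))*(-108 - 15) = ((6 + 6)/(48 - 12))*(-108 - 15) = (12/36)*(-123) = (12*(1/36))*(-123) = (⅓)*(-123) = -41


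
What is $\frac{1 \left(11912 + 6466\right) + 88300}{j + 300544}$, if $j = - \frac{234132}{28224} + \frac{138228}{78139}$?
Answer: $\frac{19605595193184}{55233656855059} \approx 0.35496$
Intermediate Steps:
$j = - \frac{1199457773}{183782928}$ ($j = \left(-234132\right) \frac{1}{28224} + 138228 \cdot \frac{1}{78139} = - \frac{19511}{2352} + \frac{138228}{78139} = - \frac{1199457773}{183782928} \approx -6.5265$)
$\frac{1 \left(11912 + 6466\right) + 88300}{j + 300544} = \frac{1 \left(11912 + 6466\right) + 88300}{- \frac{1199457773}{183782928} + 300544} = \frac{1 \cdot 18378 + 88300}{\frac{55233656855059}{183782928}} = \left(18378 + 88300\right) \frac{183782928}{55233656855059} = 106678 \cdot \frac{183782928}{55233656855059} = \frac{19605595193184}{55233656855059}$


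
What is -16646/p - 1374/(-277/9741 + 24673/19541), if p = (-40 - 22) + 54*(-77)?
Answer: -68736594850789/61961952995 ≈ -1109.3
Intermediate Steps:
p = -4220 (p = -62 - 4158 = -4220)
-16646/p - 1374/(-277/9741 + 24673/19541) = -16646/(-4220) - 1374/(-277/9741 + 24673/19541) = -16646*(-1/4220) - 1374/(-277*1/9741 + 24673*(1/19541)) = 8323/2110 - 1374/(-277/9741 + 24673/19541) = 8323/2110 - 1374/234926836/190348881 = 8323/2110 - 1374*190348881/234926836 = 8323/2110 - 130769681247/117463418 = -68736594850789/61961952995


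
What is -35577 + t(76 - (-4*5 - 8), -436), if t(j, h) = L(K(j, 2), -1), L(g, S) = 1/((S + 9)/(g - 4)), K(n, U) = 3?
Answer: -284617/8 ≈ -35577.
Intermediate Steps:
L(g, S) = (-4 + g)/(9 + S) (L(g, S) = 1/((9 + S)/(-4 + g)) = (-4 + g)/(9 + S))
t(j, h) = -1/8 (t(j, h) = (-4 + 3)/(9 - 1) = -1/8)
-35577 + t(76 - (-4*5 - 8), -436) = -35577 - 1/8 = -284617/8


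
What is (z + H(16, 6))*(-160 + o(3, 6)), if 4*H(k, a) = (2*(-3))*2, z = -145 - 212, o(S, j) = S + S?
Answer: 55440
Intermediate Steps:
o(S, j) = 2*S
z = -357
H(k, a) = -3 (H(k, a) = ((2*(-3))*2)/4 = (-6*2)/4 = (1/4)*(-12) = -3)
(z + H(16, 6))*(-160 + o(3, 6)) = (-357 - 3)*(-160 + 2*3) = -360*(-160 + 6) = -360*(-154) = 55440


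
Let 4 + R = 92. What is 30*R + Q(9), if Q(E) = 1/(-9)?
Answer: 23759/9 ≈ 2639.9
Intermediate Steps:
Q(E) = -⅑
R = 88 (R = -4 + 92 = 88)
30*R + Q(9) = 30*88 - ⅑ = 2640 - ⅑ = 23759/9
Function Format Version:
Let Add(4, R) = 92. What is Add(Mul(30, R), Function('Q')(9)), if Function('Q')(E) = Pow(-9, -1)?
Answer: Rational(23759, 9) ≈ 2639.9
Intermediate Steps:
Function('Q')(E) = Rational(-1, 9)
R = 88 (R = Add(-4, 92) = 88)
Add(Mul(30, R), Function('Q')(9)) = Add(Mul(30, 88), Rational(-1, 9)) = Add(2640, Rational(-1, 9)) = Rational(23759, 9)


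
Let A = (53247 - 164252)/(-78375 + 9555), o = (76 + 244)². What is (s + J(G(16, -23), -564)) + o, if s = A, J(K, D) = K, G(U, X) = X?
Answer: 1409139229/13764 ≈ 1.0238e+5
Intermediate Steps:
o = 102400 (o = 320² = 102400)
A = 22201/13764 (A = -111005/(-68820) = -111005*(-1/68820) = 22201/13764 ≈ 1.6130)
s = 22201/13764 ≈ 1.6130
(s + J(G(16, -23), -564)) + o = (22201/13764 - 23) + 102400 = -294371/13764 + 102400 = 1409139229/13764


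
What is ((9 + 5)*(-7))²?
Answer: 9604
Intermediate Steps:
((9 + 5)*(-7))² = (14*(-7))² = (-98)² = 9604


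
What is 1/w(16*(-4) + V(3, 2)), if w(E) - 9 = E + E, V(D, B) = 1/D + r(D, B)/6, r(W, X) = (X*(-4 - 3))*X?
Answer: -3/383 ≈ -0.0078329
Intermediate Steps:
r(W, X) = -7*X**2 (r(W, X) = (X*(-7))*X = (-7*X)*X = -7*X**2)
V(D, B) = 1/D - 7*B**2/6
w(E) = 9 + 2*E (w(E) = 9 + (E + E) = 9 + 2*E)
1/w(16*(-4) + V(3, 2)) = 1/(9 + 2*(16*(-4) + (1/3 - 7/6*2**2))) = 1/(9 + 2*(-64 + (1/3 - 7/6*4))) = 1/(9 + 2*(-64 + (1/3 - 14/3))) = 1/(9 + 2*(-64 - 13/3)) = 1/(9 + 2*(-205/3)) = 1/(9 - 410/3) = 1/(-383/3) = -3/383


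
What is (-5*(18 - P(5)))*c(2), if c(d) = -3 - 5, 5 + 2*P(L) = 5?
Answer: 720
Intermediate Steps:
P(L) = 0 (P(L) = -5/2 + (½)*5 = -5/2 + 5/2 = 0)
c(d) = -8
(-5*(18 - P(5)))*c(2) = -5*(18 - 1*0)*(-8) = -5*(18 + 0)*(-8) = -5*18*(-8) = -90*(-8) = 720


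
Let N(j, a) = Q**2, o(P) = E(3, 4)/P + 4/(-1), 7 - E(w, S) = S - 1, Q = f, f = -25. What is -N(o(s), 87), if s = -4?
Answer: -625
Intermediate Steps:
Q = -25
E(w, S) = 8 - S (E(w, S) = 7 - (S - 1) = 7 - (-1 + S) = 7 + (1 - S) = 8 - S)
o(P) = -4 + 4/P (o(P) = (8 - 1*4)/P + 4/(-1) = (8 - 4)/P + 4*(-1) = 4/P - 4 = -4 + 4/P)
N(j, a) = 625 (N(j, a) = (-25)**2 = 625)
-N(o(s), 87) = -1*625 = -625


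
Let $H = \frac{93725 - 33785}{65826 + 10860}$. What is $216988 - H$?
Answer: $\frac{2773313638}{12781} \approx 2.1699 \cdot 10^{5}$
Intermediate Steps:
$H = \frac{9990}{12781}$ ($H = \frac{59940}{76686} = 59940 \cdot \frac{1}{76686} = \frac{9990}{12781} \approx 0.78163$)
$216988 - H = 216988 - \frac{9990}{12781} = \frac{2773313638}{12781}$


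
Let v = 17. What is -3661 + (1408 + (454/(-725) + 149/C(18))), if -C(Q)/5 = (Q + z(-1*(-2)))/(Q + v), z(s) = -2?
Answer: -26898239/11600 ≈ -2318.8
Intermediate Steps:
C(Q) = -5*(-2 + Q)/(17 + Q) (C(Q) = -5*(Q - 2)/(Q + 17) = -5*(-2 + Q)/(17 + Q))
-3661 + (1408 + (454/(-725) + 149/C(18))) = -3661 + (1408 + (454/(-725) + 149/((5*(2 - 1*18)/(17 + 18))))) = -3661 + (1408 + (454*(-1/725) + 149/((5*(2 - 18)/35)))) = -3661 + (1408 + (-454/725 + 149/((5*(1/35)*(-16))))) = -3661 + (1408 + (-454/725 + 149/(-16/7))) = -3661 + (1408 + (-454/725 + 149*(-7/16))) = -3661 + (1408 + (-454/725 - 1043/16)) = -3661 + (1408 - 763439/11600) = -3661 + 15569361/11600 = -26898239/11600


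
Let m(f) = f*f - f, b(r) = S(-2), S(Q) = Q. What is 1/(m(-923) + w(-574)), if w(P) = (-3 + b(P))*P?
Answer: 1/855722 ≈ 1.1686e-6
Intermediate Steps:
b(r) = -2
w(P) = -5*P (w(P) = (-3 - 2)*P = -5*P)
m(f) = f² - f
1/(m(-923) + w(-574)) = 1/(-923*(-1 - 923) - 5*(-574)) = 1/(-923*(-924) + 2870) = 1/(852852 + 2870) = 1/855722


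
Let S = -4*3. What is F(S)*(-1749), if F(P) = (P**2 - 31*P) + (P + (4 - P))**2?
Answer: -930468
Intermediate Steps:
S = -12
F(P) = 16 + P**2 - 31*P (F(P) = (P**2 - 31*P) + 4**2 = (P**2 - 31*P) + 16 = 16 + P**2 - 31*P)
F(S)*(-1749) = (16 + (-12)**2 - 31*(-12))*(-1749) = (16 + 144 + 372)*(-1749) = 532*(-1749) = -930468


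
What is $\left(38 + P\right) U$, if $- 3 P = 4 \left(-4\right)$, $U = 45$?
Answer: $1950$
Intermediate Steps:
$P = \frac{16}{3}$ ($P = - \frac{4 \left(-4\right)}{3} = \left(- \frac{1}{3}\right) \left(-16\right) = \frac{16}{3} \approx 5.3333$)
$\left(38 + P\right) U = \left(38 + \frac{16}{3}\right) 45 = \frac{130}{3} \cdot 45 = 1950$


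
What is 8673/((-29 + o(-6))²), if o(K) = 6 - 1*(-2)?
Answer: 59/3 ≈ 19.667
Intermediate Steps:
o(K) = 8 (o(K) = 6 + 2 = 8)
8673/((-29 + o(-6))²) = 8673/((-29 + 8)²) = 8673/((-21)²) = 8673/441 = 8673*(1/441) = 59/3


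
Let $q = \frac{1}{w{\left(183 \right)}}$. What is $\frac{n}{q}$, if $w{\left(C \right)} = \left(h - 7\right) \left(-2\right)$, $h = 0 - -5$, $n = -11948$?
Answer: $-47792$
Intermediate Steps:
$h = 5$ ($h = 0 + 5 = 5$)
$w{\left(C \right)} = 4$ ($w{\left(C \right)} = \left(5 - 7\right) \left(-2\right) = \left(-2\right) \left(-2\right) = 4$)
$q = \frac{1}{4} \approx 0.25$
$\frac{n}{q} = - 11948 \frac{1}{\frac{1}{4}} = \left(-11948\right) 4 = -47792$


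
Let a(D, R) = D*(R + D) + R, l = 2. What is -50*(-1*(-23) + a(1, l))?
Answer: -1400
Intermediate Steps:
a(D, R) = R + D*(D + R) (a(D, R) = D*(D + R) + R = R + D*(D + R))
-50*(-1*(-23) + a(1, l)) = -50*(-1*(-23) + (2 + 1² + 1*2)) = -50*(23 + (2 + 1 + 2)) = -50*(23 + 5) = -50*28 = -1400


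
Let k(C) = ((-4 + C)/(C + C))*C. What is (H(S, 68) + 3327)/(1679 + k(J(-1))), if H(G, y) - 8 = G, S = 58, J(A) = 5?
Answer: 6786/3359 ≈ 2.0202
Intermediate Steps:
H(G, y) = 8 + G
k(C) = -2 + C/2 (k(C) = ((-4 + C)/((2*C)))*C = ((-4 + C)*(1/(2*C)))*C = ((-4 + C)/(2*C))*C = -2 + C/2)
(H(S, 68) + 3327)/(1679 + k(J(-1))) = ((8 + 58) + 3327)/(1679 + (-2 + (½)*5)) = (66 + 3327)/(1679 + (-2 + 5/2)) = 3393/(1679 + ½) = 3393/(3359/2) = 3393*(2/3359) = 6786/3359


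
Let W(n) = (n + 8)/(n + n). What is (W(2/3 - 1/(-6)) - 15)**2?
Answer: 9409/100 ≈ 94.090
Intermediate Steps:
W(n) = (8 + n)/(2*n) (W(n) = (8 + n)/((2*n)) = (8 + n)*(1/(2*n)) = (8 + n)/(2*n))
(W(2/3 - 1/(-6)) - 15)**2 = ((8 + (2/3 - 1/(-6)))/(2*(2/3 - 1/(-6))) - 15)**2 = ((8 + (2*(1/3) - 1*(-1/6)))/(2*(2*(1/3) - 1*(-1/6))) - 15)**2 = ((8 + (2/3 + 1/6))/(2*(2/3 + 1/6)) - 15)**2 = ((8 + 5/6)/(2*(5/6)) - 15)**2 = ((1/2)*(6/5)*(53/6) - 15)**2 = (53/10 - 15)**2 = (-97/10)**2 = 9409/100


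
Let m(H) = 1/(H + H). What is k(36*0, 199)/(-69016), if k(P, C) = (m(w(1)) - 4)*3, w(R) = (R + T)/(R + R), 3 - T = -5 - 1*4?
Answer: 153/897208 ≈ 0.00017053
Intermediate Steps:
T = 12 (T = 3 - (-5 - 1*4) = 3 - (-5 - 4) = 3 - 1*(-9) = 3 + 9 = 12)
w(R) = (12 + R)/(2*R) (w(R) = (R + 12)/(R + R) = (12 + R)/((2*R)) = (12 + R)*(1/(2*R)) = (12 + R)/(2*R))
m(H) = 1/(2*H)
k(P, C) = -153/13 (k(P, C) = (1/(2*(((½)*(12 + 1)/1))) - 4)*3 = (1/(2*(((½)*1*13))) - 4)*3 = (1/(2*(13/2)) - 4)*3 = ((½)*(2/13) - 4)*3 = (1/13 - 4)*3 = -51/13*3 = -153/13)
k(36*0, 199)/(-69016) = -153/13/(-69016) = -153/13*(-1/69016) = 153/897208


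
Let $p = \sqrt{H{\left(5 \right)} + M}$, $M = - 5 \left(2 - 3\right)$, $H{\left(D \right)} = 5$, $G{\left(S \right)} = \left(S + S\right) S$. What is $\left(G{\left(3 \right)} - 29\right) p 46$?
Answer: $- 506 \sqrt{10} \approx -1600.1$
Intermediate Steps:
$G{\left(S \right)} = 2 S^{2}$ ($G{\left(S \right)} = 2 S S = 2 S^{2}$)
$M = 5$ ($M = \left(-5\right) \left(-1\right) = 5$)
$p = \sqrt{10}$ ($p = \sqrt{5 + 5} = \sqrt{10} \approx 3.1623$)
$\left(G{\left(3 \right)} - 29\right) p 46 = \left(2 \cdot 3^{2} - 29\right) \sqrt{10} \cdot 46 = \left(2 \cdot 9 - 29\right) \sqrt{10} \cdot 46 = \left(18 - 29\right) \sqrt{10} \cdot 46 = - 11 \sqrt{10} \cdot 46 = - 506 \sqrt{10}$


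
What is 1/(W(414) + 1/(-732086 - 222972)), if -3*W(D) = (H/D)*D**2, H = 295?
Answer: -955058/38880411181 ≈ -2.4564e-5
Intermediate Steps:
W(D) = -295*D/3 (W(D) = -295/D*D**2/3 = -295*D/3)
1/(W(414) + 1/(-732086 - 222972)) = 1/(-295/3*414 + 1/(-732086 - 222972)) = 1/(-40710 + 1/(-955058)) = 1/(-40710 - 1/955058) = 1/(-38880411181/955058) = -955058/38880411181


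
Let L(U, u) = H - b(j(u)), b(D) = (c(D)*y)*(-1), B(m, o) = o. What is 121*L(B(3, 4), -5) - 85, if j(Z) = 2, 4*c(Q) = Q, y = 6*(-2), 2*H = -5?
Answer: -2227/2 ≈ -1113.5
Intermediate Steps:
H = -5/2 (H = (½)*(-5) = -5/2 ≈ -2.5000)
y = -12
c(Q) = Q/4
b(D) = 3*D (b(D) = ((D/4)*(-12))*(-1) = -3*D*(-1) = 3*D)
L(U, u) = -17/2 (L(U, u) = -5/2 - 3*2 = -5/2 - 1*6 = -5/2 - 6 = -17/2)
121*L(B(3, 4), -5) - 85 = 121*(-17/2) - 85 = -2057/2 - 85 = -2227/2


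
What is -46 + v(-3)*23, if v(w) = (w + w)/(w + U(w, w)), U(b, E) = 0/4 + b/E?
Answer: 23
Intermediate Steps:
U(b, E) = b/E (U(b, E) = 0*(¼) + b/E = 0 + b/E = b/E)
v(w) = 2*w/(1 + w) (v(w) = (w + w)/(w + w/w) = (2*w)/(w + 1) = (2*w)/(1 + w) = 2*w/(1 + w))
-46 + v(-3)*23 = -46 + (2*(-3)/(1 - 3))*23 = -46 + (2*(-3)/(-2))*23 = -46 + (2*(-3)*(-½))*23 = -46 + 3*23 = -46 + 69 = 23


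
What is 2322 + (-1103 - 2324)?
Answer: -1105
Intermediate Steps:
2322 + (-1103 - 2324) = 2322 - 3427 = -1105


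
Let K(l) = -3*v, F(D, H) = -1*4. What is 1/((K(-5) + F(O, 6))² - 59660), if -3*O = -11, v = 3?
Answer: -1/59491 ≈ -1.6809e-5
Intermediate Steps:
O = 11/3 (O = -⅓*(-11) = 11/3 ≈ 3.6667)
F(D, H) = -4
K(l) = -9 (K(l) = -3*3 = -9)
1/((K(-5) + F(O, 6))² - 59660) = 1/((-9 - 4)² - 59660) = 1/((-13)² - 59660) = 1/(169 - 59660) = 1/(-59491) = -1/59491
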